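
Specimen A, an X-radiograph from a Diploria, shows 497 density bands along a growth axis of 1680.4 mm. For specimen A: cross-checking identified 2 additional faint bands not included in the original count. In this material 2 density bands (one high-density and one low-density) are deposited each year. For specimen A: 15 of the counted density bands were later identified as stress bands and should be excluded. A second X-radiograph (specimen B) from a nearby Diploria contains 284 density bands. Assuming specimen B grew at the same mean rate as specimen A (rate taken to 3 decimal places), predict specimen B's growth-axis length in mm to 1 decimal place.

986.0 mm

Specimen A: adjusted count: 497 − 15 + 2 = 484 density bands.
Specimen A: with 2 density bands per year, 484 / 2 = 242 years.
A: Mean rate = 1680.4 mm / 242 years ≈ 6.944 mm/yr.
Specimen B: dividing by 2 density bands per year: 284 / 2 = 142 years. For B, 6.944 mm/year × 142 years = 986.0 mm.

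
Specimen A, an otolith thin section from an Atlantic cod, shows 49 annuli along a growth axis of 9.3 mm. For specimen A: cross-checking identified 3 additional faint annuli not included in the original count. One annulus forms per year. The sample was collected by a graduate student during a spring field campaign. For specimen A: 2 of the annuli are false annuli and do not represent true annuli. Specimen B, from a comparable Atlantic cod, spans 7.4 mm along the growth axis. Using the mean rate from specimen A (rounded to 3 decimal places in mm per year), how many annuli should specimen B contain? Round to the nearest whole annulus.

40 annuli

Specimen A: adjusted count: 49 − 2 + 3 = 50 annuli.
A: 9.3 mm over 50 years gives 9.3 / 50 ≈ 0.186 mm/yr.
B spans 7.4 / 0.186 = 39.78 years ≈ 40 annuli.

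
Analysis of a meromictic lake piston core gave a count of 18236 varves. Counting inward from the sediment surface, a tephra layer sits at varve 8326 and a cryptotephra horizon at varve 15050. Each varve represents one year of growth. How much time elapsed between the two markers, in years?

Separation: 15050 − 8326 = 6724 varves.
One varve per year makes the interval 6724 years.

6724 years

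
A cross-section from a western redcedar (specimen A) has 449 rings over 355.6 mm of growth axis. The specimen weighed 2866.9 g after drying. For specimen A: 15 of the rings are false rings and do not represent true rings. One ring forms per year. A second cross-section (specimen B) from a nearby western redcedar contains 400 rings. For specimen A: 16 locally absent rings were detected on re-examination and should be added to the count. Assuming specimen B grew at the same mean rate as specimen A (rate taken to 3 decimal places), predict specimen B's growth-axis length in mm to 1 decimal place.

Specimen A: true ring count = 449 − 15 + 16 = 450.
A: 355.6 mm over 450 years gives 355.6 / 450 ≈ 0.790 mm/yr.
For B, 0.790 mm/year × 400 years = 316.0 mm.

316.0 mm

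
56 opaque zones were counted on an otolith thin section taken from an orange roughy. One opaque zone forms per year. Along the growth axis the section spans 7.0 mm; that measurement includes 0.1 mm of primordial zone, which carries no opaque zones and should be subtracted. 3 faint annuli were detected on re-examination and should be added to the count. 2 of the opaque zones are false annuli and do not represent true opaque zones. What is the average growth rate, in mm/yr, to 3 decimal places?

0.121 mm/yr

After corrections the count is 56 − 2 + 3 = 57 opaque zones.
Net length = 7.0 − 0.1 = 6.9 mm.
Mean rate = 6.9 mm / 57 years ≈ 0.121 mm/yr.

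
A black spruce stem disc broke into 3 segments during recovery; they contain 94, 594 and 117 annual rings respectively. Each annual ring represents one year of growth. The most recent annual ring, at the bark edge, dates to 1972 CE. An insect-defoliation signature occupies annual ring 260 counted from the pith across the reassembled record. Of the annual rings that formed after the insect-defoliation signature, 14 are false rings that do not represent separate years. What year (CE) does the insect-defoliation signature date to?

Total annual rings = 94 + 594 + 117 = 805.
805 − 260 = 545 annual rings lie beyond the insect-defoliation signature toward the bark edge.
Excluding 14 false annual rings: 545 − 14 = 531.
The annual ring at the bark edge is 1972 CE, so the insect-defoliation signature dates to 1972 − 531 = 1441 CE.

1441 CE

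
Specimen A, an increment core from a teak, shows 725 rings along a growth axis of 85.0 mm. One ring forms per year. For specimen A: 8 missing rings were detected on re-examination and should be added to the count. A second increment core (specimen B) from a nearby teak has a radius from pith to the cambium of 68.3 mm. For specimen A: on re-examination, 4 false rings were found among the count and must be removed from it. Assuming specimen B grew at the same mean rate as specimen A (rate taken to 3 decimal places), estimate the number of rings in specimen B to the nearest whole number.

Specimen A: adjusted count: 725 − 4 + 8 = 729 rings.
A: Mean rate = 85.0 mm / 729 years ≈ 0.117 mm/year.
For B, 68.3 / 0.117 = 583.76 years ≈ 584 rings.

584 rings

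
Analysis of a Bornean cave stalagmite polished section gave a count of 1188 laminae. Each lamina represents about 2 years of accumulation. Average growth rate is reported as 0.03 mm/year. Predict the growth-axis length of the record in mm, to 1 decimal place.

Multiplying by 2 years per lamina: 1188 × 2 = 2376 years.
2376 years at 0.03 mm/year gives 0.03 × 2376 = 71.3 mm.

71.3 mm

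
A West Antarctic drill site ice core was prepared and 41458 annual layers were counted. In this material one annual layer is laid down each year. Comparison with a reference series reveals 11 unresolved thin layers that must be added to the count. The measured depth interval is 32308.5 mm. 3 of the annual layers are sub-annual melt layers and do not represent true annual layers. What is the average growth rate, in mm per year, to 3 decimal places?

0.779 mm per year

Adjusted count: 41458 − 3 + 11 = 41466 annual layers.
32308.5 mm over 41466 years gives 32308.5 / 41466 ≈ 0.779 mm per year.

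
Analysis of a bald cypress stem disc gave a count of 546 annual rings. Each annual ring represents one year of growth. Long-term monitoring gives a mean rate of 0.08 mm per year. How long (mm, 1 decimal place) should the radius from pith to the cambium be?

The record spans 546 years at 0.08 mm per year.
546 years at 0.08 mm/year gives 0.08 × 546 = 43.7 mm.

43.7 mm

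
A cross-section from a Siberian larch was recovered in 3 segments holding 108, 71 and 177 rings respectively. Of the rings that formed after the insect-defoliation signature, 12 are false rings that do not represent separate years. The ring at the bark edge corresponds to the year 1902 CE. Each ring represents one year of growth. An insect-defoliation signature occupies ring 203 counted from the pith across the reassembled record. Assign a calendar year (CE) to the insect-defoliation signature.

1761 CE

Total rings = 108 + 71 + 177 = 356.
Between ring 203 and the bark edge there are 356 − 203 = 153 rings.
Excluding 12 false rings: 153 − 12 = 141.
1902 − 141 = 1761 CE.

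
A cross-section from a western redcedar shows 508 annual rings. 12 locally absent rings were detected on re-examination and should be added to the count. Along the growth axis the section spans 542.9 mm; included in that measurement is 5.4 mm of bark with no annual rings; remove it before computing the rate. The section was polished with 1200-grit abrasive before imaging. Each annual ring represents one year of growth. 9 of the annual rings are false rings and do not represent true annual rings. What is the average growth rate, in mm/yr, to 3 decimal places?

1.052 mm/yr

True annual ring count = 508 − 9 + 12 = 511.
Removing the 5.4 mm offcut leaves 542.9 − 5.4 = 537.5 mm.
Extension rate ≈ 537.5 / 511 = 1.052 mm/yr.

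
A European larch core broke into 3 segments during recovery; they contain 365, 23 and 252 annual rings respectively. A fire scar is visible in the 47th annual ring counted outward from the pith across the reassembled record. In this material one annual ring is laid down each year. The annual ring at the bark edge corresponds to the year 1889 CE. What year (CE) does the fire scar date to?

1296 CE

Total annual rings = 365 + 23 + 252 = 640.
The fire scar sits at annual ring 47 from the pith, so 640 − 47 = 593 annual rings formed after it.
The annual ring at the bark edge is 1889 CE, so the fire scar dates to 1889 − 593 = 1296 CE.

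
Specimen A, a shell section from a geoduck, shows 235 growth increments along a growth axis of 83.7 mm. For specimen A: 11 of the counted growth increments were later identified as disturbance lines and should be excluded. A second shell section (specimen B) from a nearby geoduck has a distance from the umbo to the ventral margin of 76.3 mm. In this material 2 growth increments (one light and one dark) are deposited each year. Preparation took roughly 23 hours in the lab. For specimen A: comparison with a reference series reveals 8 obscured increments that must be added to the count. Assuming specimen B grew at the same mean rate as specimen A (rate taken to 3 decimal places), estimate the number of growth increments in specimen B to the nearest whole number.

Specimen A: correcting the raw count gives 235 − 11 + 8 = 232 true growth increments.
Specimen A: with 2 growth increments per year, 232 / 2 = 116 years.
A: Extension rate ≈ 83.7 / 116 = 0.722 mm per year.
For B, 76.3 / 0.722 = 105.68 years; at 2 growth increments per year that is 105.68 × 2 ≈ 211 growth increments.

211 growth increments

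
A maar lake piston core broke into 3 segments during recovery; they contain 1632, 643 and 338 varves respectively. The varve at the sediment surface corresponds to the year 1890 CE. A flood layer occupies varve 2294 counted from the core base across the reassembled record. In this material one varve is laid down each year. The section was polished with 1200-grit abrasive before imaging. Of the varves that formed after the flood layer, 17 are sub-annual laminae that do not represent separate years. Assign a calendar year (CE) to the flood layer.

1588 CE

Total varves = 1632 + 643 + 338 = 2613.
2613 − 2294 = 319 varves lie beyond the flood layer toward the sediment surface.
Removing the 17 false varves leaves 319 − 17 = 302 true varves beyond the flood layer.
The varve at the sediment surface is 1890 CE, so the flood layer dates to 1890 − 302 = 1588 CE.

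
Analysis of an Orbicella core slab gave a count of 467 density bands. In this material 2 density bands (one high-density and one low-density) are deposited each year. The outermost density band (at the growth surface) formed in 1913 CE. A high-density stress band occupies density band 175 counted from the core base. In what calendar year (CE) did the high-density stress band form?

1767 CE

Between density band 175 and the growth surface there are 467 − 175 = 292 density bands.
With 2 density bands per year, 292 / 2 = 146 years.
The density band at the growth surface is 1913 CE, so the high-density stress band dates to 1913 − 146 = 1767 CE.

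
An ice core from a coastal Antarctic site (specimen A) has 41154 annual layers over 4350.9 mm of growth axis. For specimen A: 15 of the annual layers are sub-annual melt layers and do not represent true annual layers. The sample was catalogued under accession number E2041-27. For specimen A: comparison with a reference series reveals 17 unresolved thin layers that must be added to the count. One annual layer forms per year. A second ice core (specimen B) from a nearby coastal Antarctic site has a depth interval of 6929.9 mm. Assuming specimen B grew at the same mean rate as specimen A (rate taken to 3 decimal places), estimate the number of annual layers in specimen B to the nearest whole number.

Specimen A: adjusted count: 41154 − 15 + 17 = 41156 annual layers.
A: 4350.9 mm over 41156 years gives 4350.9 / 41156 ≈ 0.106 mm per year.
Specimen B: 6929.9 mm / 0.106 mm per year = 65376.42 years ≈ 65376 annual layers.

65376 annual layers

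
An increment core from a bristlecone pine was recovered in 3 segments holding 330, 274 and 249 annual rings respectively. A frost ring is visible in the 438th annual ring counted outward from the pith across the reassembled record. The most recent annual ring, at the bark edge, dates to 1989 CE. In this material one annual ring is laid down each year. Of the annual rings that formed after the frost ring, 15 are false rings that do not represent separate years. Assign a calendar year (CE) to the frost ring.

1589 CE

Total annual rings = 330 + 274 + 249 = 853.
853 − 438 = 415 annual rings lie beyond the frost ring toward the bark edge.
Excluding 15 false annual rings: 415 − 15 = 400.
The annual ring at the bark edge is 1989 CE, so the frost ring dates to 1989 − 400 = 1589 CE.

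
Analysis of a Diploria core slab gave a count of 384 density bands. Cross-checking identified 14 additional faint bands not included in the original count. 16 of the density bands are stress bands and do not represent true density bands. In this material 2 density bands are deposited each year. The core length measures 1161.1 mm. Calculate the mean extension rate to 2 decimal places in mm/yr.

6.08 mm/yr

True density band count = 384 − 16 + 14 = 382.
With 2 density bands per year, 382 / 2 = 191 years.
Extension rate ≈ 1161.1 / 191 = 6.08 mm/yr.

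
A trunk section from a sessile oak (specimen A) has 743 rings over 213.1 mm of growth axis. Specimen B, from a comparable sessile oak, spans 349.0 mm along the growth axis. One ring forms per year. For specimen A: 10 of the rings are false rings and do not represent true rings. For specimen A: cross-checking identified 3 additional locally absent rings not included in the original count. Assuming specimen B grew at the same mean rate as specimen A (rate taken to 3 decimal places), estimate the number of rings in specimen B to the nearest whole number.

Specimen A: correcting the raw count gives 743 − 10 + 3 = 736 true rings.
A: 213.1 mm over 736 years gives 213.1 / 736 ≈ 0.290 mm/year.
Specimen B: 349.0 mm / 0.290 mm per year = 1203.45 years ≈ 1203 rings.

1203 rings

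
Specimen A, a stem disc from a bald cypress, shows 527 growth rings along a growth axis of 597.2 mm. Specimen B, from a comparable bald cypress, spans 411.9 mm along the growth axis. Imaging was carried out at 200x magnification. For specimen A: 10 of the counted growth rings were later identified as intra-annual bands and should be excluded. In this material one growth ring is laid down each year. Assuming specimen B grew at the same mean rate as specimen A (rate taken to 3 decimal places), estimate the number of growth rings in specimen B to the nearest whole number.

357 growth rings

Specimen A: after corrections the count is 527 − 10 = 517 growth rings.
A: Mean rate = 597.2 mm / 517 years ≈ 1.155 mm/yr.
B spans 411.9 / 1.155 = 356.62 years ≈ 357 growth rings.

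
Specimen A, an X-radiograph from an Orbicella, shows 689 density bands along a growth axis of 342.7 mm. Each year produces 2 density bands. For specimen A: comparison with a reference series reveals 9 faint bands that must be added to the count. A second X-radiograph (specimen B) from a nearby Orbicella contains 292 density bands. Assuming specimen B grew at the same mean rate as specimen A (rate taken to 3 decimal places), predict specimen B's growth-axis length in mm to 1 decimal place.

Specimen A: true density band count = 689 + 9 = 698.
Specimen A: with 2 density bands per year, 698 / 2 = 349 years.
A: 342.7 mm over 349 years gives 342.7 / 349 ≈ 0.982 mm per year.
Specimen B: dividing by 2 density bands per year: 292 / 2 = 146 years. Length of B = 0.982 × 146 = 143.4 mm.

143.4 mm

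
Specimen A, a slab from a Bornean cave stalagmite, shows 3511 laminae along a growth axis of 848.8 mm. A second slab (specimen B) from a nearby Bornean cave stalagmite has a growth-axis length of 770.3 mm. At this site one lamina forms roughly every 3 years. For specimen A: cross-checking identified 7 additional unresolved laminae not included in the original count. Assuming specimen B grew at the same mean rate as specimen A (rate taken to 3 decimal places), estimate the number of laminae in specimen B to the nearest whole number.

3210 laminae

Specimen A: true lamina count = 3511 + 7 = 3518.
Specimen A: multiplying by 3 years per lamina: 3518 × 3 = 10554 years.
A: Extension rate ≈ 848.8 / 10554 = 0.080 mm per year.
For B, 770.3 / 0.080 = 9628.75 years; at 3 years per lamina that is 9628.75 / 3 ≈ 3210 laminae.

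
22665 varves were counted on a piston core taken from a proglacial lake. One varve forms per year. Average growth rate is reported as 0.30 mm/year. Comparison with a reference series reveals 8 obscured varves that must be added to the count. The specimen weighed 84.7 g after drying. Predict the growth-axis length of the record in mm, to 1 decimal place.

6801.9 mm

Correcting the raw count gives 22665 + 8 = 22673 true varves.
Predicted length = 0.30 mm/year × 22673 years = 6801.9 mm.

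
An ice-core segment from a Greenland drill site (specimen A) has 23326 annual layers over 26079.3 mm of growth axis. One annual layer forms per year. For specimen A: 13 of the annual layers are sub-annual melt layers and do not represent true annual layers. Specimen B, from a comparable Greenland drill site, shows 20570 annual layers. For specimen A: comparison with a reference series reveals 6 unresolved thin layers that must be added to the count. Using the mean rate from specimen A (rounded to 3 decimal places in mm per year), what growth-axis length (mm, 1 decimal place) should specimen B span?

22997.3 mm

Specimen A: correcting the raw count gives 23326 − 13 + 6 = 23319 true annual layers.
A: Mean rate = 26079.3 mm / 23319 years ≈ 1.118 mm/yr.
B's length ≈ 1.118 × 20570 = 22997.3 mm.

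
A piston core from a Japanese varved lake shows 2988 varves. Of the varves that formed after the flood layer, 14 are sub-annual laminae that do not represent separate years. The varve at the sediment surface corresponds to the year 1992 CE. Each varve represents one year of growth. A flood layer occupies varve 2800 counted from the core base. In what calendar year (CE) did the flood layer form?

Between varve 2800 and the sediment surface there are 2988 − 2800 = 188 varves.
Excluding 14 false varves: 188 − 14 = 174.
The varve at the sediment surface is 1992 CE, so the flood layer dates to 1992 − 174 = 1818 CE.

1818 CE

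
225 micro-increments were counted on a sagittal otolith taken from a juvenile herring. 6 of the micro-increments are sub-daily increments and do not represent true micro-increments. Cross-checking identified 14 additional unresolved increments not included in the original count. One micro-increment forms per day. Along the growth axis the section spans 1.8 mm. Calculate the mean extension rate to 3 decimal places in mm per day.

True micro-increment count = 225 − 6 + 14 = 233.
1.8 mm over 233 days gives 1.8 / 233 ≈ 0.008 mm per day.

0.008 mm per day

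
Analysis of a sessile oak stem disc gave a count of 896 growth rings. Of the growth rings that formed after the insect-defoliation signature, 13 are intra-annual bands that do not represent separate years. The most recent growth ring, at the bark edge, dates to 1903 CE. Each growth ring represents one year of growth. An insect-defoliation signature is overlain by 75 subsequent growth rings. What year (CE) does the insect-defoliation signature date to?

There are 75 growth rings younger than the insect-defoliation signature.
Excluding 13 false growth rings: 75 − 13 = 62.
1903 − 62 = 1841 CE.

1841 CE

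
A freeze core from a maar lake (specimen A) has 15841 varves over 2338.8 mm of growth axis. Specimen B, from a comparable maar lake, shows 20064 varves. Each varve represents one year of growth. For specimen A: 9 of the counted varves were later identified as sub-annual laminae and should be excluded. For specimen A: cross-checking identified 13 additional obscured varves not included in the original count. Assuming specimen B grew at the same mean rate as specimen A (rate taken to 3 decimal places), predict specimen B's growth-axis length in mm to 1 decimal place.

Specimen A: true varve count = 15841 − 9 + 13 = 15845.
A: Mean rate = 2338.8 mm / 15845 years ≈ 0.148 mm per year.
Length of B = 0.148 × 20064 = 2969.5 mm.

2969.5 mm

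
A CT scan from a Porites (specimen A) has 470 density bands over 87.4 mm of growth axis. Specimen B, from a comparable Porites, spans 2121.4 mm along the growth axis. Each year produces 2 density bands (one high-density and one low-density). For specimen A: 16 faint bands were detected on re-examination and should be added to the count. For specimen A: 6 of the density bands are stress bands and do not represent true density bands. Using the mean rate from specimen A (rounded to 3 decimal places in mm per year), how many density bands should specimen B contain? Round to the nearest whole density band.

Specimen A: true density band count = 470 − 6 + 16 = 480.
Specimen A: 480 density bands at 2 per year is 480 / 2 = 240 years.
A: Mean rate = 87.4 mm / 240 years ≈ 0.364 mm/year.
Specimen B: 2121.4 mm / 0.364 mm per year = 5828.02 years; at 2 density bands per year that is 5828.02 × 2 ≈ 11656 density bands.

11656 density bands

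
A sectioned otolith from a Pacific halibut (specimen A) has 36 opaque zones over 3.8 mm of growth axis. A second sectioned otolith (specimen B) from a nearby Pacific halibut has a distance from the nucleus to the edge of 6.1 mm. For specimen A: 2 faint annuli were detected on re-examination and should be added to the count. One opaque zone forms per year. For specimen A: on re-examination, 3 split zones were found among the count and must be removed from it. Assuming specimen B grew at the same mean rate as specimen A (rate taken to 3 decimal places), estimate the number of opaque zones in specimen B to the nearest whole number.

56 opaque zones

Specimen A: adjusted count: 36 − 3 + 2 = 35 opaque zones.
A: 3.8 mm over 35 years gives 3.8 / 35 ≈ 0.109 mm/year.
For B, 6.1 / 0.109 = 55.96 years ≈ 56 opaque zones.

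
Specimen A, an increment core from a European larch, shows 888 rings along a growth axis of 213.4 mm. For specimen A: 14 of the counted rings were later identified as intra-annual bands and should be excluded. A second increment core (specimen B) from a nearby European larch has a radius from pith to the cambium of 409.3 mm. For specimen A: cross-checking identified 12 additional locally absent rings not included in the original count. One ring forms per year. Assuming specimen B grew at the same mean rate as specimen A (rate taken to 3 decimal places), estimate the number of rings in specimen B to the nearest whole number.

Specimen A: adjusted count: 888 − 14 + 12 = 886 rings.
A: Mean rate = 213.4 mm / 886 years ≈ 0.241 mm/yr.
B spans 409.3 / 0.241 = 1698.34 years ≈ 1698 rings.

1698 rings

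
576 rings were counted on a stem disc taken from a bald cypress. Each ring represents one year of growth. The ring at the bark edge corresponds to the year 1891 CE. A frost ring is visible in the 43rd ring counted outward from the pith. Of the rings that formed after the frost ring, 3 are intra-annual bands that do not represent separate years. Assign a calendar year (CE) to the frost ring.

1361 CE

576 − 43 = 533 rings lie beyond the frost ring toward the bark edge.
Removing the 3 false rings leaves 533 − 3 = 530 true rings beyond the frost ring.
Counting back 530 years from 1891 CE places the frost ring in 1891 − 530 = 1361 CE.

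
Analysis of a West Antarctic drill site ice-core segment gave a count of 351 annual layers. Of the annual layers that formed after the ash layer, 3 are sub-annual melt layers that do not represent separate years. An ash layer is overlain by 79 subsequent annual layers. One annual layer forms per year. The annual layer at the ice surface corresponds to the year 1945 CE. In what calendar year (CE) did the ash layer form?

1869 CE

79 annual layers formed after the ash layer.
Excluding 3 false annual layers: 79 − 3 = 76.
1945 − 76 = 1869 CE.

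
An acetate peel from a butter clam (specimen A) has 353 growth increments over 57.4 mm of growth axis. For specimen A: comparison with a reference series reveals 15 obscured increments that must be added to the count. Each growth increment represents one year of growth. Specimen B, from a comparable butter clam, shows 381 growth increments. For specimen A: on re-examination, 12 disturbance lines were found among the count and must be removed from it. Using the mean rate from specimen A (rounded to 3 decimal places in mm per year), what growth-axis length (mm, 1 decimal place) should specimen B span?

Specimen A: adjusted count: 353 − 12 + 15 = 356 growth increments.
A: 57.4 mm over 356 years gives 57.4 / 356 ≈ 0.161 mm per year.
For B, 0.161 mm/year × 381 years = 61.3 mm.

61.3 mm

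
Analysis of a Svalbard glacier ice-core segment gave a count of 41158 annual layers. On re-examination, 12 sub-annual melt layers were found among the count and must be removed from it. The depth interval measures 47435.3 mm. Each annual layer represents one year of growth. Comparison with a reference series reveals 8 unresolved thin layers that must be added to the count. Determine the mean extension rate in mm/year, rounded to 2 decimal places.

Adjusted count: 41158 − 12 + 8 = 41154 annual layers.
47435.3 mm over 41154 years gives 47435.3 / 41154 ≈ 1.15 mm/year.

1.15 mm/year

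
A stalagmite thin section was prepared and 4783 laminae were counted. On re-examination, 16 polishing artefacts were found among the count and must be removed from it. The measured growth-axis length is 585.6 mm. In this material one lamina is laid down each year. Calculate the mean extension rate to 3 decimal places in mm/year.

0.123 mm/year

Correcting the raw count gives 4783 − 16 = 4767 true laminae.
Mean rate = 585.6 mm / 4767 years ≈ 0.123 mm/year.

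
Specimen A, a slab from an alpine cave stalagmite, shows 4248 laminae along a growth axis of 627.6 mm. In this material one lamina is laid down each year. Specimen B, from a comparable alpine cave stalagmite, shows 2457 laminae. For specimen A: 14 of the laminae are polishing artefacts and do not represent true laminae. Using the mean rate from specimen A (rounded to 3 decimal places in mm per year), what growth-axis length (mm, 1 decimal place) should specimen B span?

Specimen A: adjusted count: 4248 − 14 = 4234 laminae.
A: 627.6 mm over 4234 years gives 627.6 / 4234 ≈ 0.148 mm per year.
Length of B = 0.148 × 2457 = 363.6 mm.

363.6 mm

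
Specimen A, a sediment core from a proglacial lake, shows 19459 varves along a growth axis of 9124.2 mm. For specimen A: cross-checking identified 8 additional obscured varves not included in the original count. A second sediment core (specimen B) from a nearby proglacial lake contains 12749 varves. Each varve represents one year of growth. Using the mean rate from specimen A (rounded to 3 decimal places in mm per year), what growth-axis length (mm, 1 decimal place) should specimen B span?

Specimen A: true varve count = 19459 + 8 = 19467.
A: Extension rate ≈ 9124.2 / 19467 = 0.469 mm/yr.
Length of B = 0.469 × 12749 = 5979.3 mm.

5979.3 mm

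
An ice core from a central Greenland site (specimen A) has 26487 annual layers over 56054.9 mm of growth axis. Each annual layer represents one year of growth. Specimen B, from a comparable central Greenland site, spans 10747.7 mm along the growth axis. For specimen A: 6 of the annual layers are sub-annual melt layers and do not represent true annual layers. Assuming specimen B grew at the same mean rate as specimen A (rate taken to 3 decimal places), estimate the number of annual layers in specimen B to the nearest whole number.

Specimen A: adjusted count: 26487 − 6 = 26481 annual layers.
A: 56054.9 mm over 26481 years gives 56054.9 / 26481 ≈ 2.117 mm per year.
Specimen B: 10747.7 mm / 2.117 mm per year = 5076.85 years ≈ 5077 annual layers.

5077 annual layers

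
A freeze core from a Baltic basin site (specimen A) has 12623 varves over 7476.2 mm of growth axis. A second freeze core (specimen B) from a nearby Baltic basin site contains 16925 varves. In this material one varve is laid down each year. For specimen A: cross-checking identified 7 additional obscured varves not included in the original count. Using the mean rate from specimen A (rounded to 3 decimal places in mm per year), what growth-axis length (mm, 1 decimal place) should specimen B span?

10019.6 mm

Specimen A: true varve count = 12623 + 7 = 12630.
A: Mean rate = 7476.2 mm / 12630 years ≈ 0.592 mm/year.
Length of B = 0.592 × 16925 = 10019.6 mm.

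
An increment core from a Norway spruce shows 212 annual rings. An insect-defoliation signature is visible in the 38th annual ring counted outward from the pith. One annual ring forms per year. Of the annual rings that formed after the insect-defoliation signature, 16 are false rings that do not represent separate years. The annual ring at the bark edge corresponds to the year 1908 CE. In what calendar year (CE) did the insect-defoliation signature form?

The insect-defoliation signature sits at annual ring 38 from the pith, so 212 − 38 = 174 annual rings formed after it.
174 − 16 false = 158 true annual rings after the insect-defoliation signature.
The annual ring at the bark edge is 1908 CE, so the insect-defoliation signature dates to 1908 − 158 = 1750 CE.

1750 CE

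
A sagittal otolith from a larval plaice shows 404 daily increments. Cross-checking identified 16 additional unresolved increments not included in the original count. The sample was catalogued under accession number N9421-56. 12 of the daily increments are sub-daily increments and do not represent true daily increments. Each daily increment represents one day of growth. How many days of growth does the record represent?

408 days

After corrections the count is 404 − 12 + 16 = 408 daily increments.
With a one-to-one daily increment periodicity this is 408 days.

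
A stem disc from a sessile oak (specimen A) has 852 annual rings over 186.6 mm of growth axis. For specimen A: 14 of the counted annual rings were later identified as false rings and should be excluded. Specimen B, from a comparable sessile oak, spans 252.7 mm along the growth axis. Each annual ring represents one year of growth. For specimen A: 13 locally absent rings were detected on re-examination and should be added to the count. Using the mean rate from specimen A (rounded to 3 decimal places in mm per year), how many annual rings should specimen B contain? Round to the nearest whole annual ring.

Specimen A: after corrections the count is 852 − 14 + 13 = 851 annual rings.
A: Extension rate ≈ 186.6 / 851 = 0.219 mm/year.
Specimen B: 252.7 mm / 0.219 mm per year = 1153.88 years ≈ 1154 annual rings.

1154 annual rings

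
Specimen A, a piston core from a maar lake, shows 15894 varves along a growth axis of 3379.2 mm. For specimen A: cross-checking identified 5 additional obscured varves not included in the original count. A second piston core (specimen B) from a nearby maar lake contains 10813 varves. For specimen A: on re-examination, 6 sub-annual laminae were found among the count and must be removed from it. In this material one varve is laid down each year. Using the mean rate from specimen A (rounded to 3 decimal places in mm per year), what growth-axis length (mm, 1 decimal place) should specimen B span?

2303.2 mm

Specimen A: true varve count = 15894 − 6 + 5 = 15893.
A: 3379.2 mm over 15893 years gives 3379.2 / 15893 ≈ 0.213 mm/year.
For B, 0.213 mm/year × 10813 years = 2303.2 mm.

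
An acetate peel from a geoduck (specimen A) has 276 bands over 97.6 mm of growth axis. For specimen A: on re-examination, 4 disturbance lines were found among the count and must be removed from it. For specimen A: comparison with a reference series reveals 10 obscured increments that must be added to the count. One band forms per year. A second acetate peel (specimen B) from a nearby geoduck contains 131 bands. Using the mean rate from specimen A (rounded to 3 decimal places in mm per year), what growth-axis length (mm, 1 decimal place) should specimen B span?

Specimen A: true band count = 276 − 4 + 10 = 282.
A: Extension rate ≈ 97.6 / 282 = 0.346 mm/yr.
Length of B = 0.346 × 131 = 45.3 mm.

45.3 mm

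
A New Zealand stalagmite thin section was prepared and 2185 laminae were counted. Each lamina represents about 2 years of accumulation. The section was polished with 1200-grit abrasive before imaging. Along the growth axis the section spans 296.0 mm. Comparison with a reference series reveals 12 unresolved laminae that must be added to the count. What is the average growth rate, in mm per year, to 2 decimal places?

0.07 mm per year

True lamina count = 2185 + 12 = 2197.
Multiplying by 2 years per lamina: 2197 × 2 = 4394 years.
296.0 mm over 4394 years gives 296.0 / 4394 ≈ 0.07 mm per year.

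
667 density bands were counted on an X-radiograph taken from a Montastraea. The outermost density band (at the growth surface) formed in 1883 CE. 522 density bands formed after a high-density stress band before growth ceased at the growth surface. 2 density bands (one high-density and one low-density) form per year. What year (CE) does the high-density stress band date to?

1622 CE

522 density bands post-date the high-density stress band.
With 2 density bands per year, 522 / 2 = 261 years.
1883 − 261 = 1622 CE.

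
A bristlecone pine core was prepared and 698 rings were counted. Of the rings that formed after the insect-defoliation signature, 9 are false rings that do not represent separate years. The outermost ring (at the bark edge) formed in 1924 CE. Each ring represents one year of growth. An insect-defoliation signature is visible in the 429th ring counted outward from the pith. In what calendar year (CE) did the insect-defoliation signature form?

The insect-defoliation signature sits at ring 429 from the pith, so 698 − 429 = 269 rings formed after it.
Removing the 9 false rings leaves 269 − 9 = 260 true rings beyond the insect-defoliation signature.
Counting back 260 years from 1924 CE places the insect-defoliation signature in 1924 − 260 = 1664 CE.

1664 CE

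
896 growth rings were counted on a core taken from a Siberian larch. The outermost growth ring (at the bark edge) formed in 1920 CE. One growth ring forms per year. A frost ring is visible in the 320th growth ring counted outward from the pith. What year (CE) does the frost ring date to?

896 − 320 = 576 growth rings lie beyond the frost ring toward the bark edge.
1920 − 576 = 1344 CE.

1344 CE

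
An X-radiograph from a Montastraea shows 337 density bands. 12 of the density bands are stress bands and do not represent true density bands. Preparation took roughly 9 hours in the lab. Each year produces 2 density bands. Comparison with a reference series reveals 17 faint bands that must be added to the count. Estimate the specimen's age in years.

171 yr

After corrections the count is 337 − 12 + 17 = 342 density bands.
Dividing by 2 density bands per year: 342 / 2 = 171 years.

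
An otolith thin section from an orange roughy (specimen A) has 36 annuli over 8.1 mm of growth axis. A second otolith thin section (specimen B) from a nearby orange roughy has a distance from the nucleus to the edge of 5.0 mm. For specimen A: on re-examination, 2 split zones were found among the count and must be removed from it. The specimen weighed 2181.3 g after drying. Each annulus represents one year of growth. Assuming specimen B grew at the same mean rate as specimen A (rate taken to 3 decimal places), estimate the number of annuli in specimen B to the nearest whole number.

21 annuli

Specimen A: adjusted count: 36 − 2 = 34 annuli.
A: 8.1 mm over 34 years gives 8.1 / 34 ≈ 0.238 mm/year.
For B, 5.0 / 0.238 = 21.01 years ≈ 21 annuli.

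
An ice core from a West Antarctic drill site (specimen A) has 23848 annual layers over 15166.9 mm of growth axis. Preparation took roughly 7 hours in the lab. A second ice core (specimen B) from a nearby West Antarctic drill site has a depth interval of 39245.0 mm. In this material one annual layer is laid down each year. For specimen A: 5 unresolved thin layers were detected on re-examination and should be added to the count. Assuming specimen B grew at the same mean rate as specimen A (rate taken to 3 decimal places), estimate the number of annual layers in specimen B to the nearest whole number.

Specimen A: true annual layer count = 23848 + 5 = 23853.
A: Extension rate ≈ 15166.9 / 23853 = 0.636 mm/yr.
B spans 39245.0 / 0.636 = 61705.97 years ≈ 61706 annual layers.

61706 annual layers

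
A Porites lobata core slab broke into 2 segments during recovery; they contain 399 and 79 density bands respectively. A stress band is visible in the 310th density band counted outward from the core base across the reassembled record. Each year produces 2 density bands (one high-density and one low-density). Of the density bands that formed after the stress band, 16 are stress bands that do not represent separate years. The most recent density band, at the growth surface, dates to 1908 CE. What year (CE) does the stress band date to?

1832 CE

Total density bands = 399 + 79 = 478.
478 − 310 = 168 density bands lie beyond the stress band toward the growth surface.
Excluding 16 false density bands: 168 − 16 = 152.
Dividing by 2 density bands per year: 152 / 2 = 76 years.
Counting back 76 years from 1908 CE places the stress band in 1908 − 76 = 1832 CE.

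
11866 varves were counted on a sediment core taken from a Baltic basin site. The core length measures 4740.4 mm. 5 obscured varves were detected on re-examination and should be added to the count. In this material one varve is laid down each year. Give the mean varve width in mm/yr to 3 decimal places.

0.399 mm/yr

After corrections the count is 11866 + 5 = 11871 varves.
Mean rate = 4740.4 mm / 11871 years ≈ 0.399 mm/yr.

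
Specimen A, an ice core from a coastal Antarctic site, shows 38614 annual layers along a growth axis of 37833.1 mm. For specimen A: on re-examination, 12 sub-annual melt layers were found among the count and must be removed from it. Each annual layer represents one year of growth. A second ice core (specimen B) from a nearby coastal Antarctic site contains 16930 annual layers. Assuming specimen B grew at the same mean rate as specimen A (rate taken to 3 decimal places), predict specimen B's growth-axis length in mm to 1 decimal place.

Specimen A: after corrections the count is 38614 − 12 = 38602 annual layers.
A: Extension rate ≈ 37833.1 / 38602 = 0.980 mm per year.
For B, 0.980 mm/year × 16930 years = 16591.4 mm.

16591.4 mm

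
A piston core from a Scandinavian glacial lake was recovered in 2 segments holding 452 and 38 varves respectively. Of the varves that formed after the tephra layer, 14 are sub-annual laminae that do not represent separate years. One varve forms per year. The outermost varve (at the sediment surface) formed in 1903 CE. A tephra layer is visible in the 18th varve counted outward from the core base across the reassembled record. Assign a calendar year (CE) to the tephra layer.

1445 CE

Total varves = 452 + 38 = 490.
The tephra layer sits at varve 18 from the core base, so 490 − 18 = 472 varves formed after it.
Removing the 14 false varves leaves 472 − 14 = 458 true varves beyond the tephra layer.
Counting back 458 years from 1903 CE places the tephra layer in 1903 − 458 = 1445 CE.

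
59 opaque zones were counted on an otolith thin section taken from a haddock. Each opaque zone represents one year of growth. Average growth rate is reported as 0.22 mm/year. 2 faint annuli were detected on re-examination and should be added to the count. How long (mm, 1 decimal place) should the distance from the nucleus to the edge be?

13.4 mm

Adjusted count: 59 + 2 = 61 opaque zones.
Predicted length = 0.22 mm/year × 61 years = 13.4 mm.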